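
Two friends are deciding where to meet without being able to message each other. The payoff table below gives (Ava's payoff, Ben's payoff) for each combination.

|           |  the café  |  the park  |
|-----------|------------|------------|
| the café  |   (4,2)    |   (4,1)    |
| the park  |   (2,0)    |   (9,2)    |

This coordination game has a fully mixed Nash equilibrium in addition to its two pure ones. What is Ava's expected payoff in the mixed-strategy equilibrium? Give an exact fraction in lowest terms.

Ben mixes with probability q on the café, chosen so Ava is indifferent: 4q + 4(1−q) = 2q + 9(1−q) gives q = 5/7.
Ava's expected payoff (from either row, since indifferent) is 4·5/7 + 4·2/7 = 4.

4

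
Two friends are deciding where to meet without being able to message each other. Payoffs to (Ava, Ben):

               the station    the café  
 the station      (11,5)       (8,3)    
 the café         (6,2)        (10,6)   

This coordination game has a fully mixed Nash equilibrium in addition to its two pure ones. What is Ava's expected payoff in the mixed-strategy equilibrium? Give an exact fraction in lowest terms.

62/7

Ben mixes with probability q on the station, chosen so Ava is indifferent: 11q + 8(1−q) = 6q + 10(1−q) gives q = 2/7.
Ava's expected payoff (from either row, since indifferent) is 11·2/7 + 8·5/7 = 62/7.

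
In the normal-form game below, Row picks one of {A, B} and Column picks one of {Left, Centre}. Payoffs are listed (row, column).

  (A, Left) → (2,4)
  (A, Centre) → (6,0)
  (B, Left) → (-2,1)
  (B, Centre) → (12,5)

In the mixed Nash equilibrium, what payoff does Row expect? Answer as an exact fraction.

18/5

Column mixes with probability q on Left, chosen so Row is indifferent: 2q + 6(1−q) = (-2)q + 12(1−q) gives q = 3/5.
Row's expected payoff (from either row, since indifferent) is 2·3/5 + 6·2/5 = 18/5.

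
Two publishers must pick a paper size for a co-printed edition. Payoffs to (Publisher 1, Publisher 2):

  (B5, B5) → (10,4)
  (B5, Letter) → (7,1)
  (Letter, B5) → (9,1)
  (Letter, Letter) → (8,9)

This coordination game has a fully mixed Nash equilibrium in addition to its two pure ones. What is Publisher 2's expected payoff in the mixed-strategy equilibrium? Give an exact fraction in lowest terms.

35/11

Publisher 1 mixes with probability p on B5, chosen so Publisher 2 is indifferent: 4p + 1(1−p) = 1p + 9(1−p) gives p = 8/11.
Publisher 2's expected payoff is 4·8/11 + 1·3/11 = 35/11.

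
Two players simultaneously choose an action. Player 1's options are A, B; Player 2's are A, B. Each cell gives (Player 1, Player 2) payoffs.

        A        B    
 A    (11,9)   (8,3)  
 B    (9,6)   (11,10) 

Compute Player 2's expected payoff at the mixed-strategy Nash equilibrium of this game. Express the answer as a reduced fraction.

36/5

Player 1 mixes with probability p on A, chosen so Player 2 is indifferent: 9p + 6(1−p) = 3p + 10(1−p) gives p = 2/5.
Player 2's expected payoff is 9·2/5 + 6·3/5 = 36/5.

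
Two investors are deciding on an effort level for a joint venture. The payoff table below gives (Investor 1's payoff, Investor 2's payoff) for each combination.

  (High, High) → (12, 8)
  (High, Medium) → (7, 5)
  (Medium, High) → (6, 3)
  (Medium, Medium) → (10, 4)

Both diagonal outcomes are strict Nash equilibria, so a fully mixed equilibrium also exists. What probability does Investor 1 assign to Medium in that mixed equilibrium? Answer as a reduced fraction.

Investor 1's mix p on High must make Investor 2 indifferent between High and Medium.
Investor 2's payoff from High: 8p + 3(1−p). From Medium: 5p + 4(1−p).
Set equal: 3p = 1(1−p) → p = 1/4.
Probability on Medium is 1 − 1/4 = 3/4.

3/4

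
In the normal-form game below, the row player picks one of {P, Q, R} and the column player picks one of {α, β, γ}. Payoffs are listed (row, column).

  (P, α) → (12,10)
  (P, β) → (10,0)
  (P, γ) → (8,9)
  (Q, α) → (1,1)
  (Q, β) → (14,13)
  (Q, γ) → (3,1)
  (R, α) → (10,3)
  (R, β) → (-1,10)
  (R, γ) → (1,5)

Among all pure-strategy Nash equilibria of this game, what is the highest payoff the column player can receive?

13

(P, α) is a pure NE (the row player: 12 ≥ 10; the column player: 10 ≥ 9). The column player gets 10.
(Q, β) is a pure NE (the row player: 14 ≥ 10; the column player: 13 ≥ 1). The column player gets 13.
Every other cell has a profitable deviation for at least one player. Highest of {10, 13} is 13.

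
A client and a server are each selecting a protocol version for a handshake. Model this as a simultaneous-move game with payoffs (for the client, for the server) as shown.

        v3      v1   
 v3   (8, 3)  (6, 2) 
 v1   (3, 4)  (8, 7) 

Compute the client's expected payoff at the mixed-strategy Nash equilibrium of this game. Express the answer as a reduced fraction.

The server mixes with probability q on v3, chosen so the client is indifferent: 8q + 6(1−q) = 3q + 8(1−q) gives q = 2/7.
The client's expected payoff (from either row, since indifferent) is 8·2/7 + 6·5/7 = 46/7.

46/7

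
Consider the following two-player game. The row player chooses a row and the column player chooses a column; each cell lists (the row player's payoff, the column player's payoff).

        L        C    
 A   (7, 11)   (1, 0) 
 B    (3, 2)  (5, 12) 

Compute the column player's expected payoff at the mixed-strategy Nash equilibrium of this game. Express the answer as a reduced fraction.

The row player mixes with probability p on A, chosen so the column player is indifferent: 11p + 2(1−p) = 0p + 12(1−p) gives p = 10/21.
The column player's expected payoff is 11·10/21 + 2·11/21 = 44/7.

44/7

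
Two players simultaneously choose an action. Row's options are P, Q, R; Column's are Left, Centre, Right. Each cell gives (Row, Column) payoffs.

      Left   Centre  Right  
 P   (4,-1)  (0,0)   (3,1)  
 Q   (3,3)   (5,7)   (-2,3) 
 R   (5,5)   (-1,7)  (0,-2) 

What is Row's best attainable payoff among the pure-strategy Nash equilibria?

5

(P, Right) is a pure NE (Row: 3 ≥ 0; Column: 1 ≥ 0). Row gets 3.
(Q, Centre) is a pure NE (Row: 5 ≥ 0; Column: 7 ≥ 3). Row gets 5.
Every other cell has a profitable deviation for at least one player. Highest of {3, 5} is 5.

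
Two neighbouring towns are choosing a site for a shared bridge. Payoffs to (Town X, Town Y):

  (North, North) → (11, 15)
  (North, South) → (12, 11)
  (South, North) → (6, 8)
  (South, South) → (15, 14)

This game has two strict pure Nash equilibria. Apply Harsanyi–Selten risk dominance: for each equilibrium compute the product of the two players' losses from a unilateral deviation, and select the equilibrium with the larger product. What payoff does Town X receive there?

At both North: Town X loses 11 − 6 = 5 by deviating; Town Y loses 15 − 11 = 4. Product = 5·4 = 20.
At both South: Town X loses 15 − 12 = 3 by deviating; Town Y loses 14 − 8 = 6. Product = 3·6 = 18.
20 > 18, so both North is risk-dominant. Town X's payoff there is 11.

11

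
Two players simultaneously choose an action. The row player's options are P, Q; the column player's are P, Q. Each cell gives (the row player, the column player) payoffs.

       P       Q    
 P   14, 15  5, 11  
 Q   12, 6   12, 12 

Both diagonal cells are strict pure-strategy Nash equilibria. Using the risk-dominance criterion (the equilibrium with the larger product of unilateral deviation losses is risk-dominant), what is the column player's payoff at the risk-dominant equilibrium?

12

At both P: the row player loses 14 − 12 = 2 by deviating; the column player loses 15 − 11 = 4. Product = 2·4 = 8.
At both Q: the row player loses 12 − 5 = 7 by deviating; the column player loses 12 − 6 = 6. Product = 7·6 = 42.
42 > 8, so both Q is risk-dominant. The column player's payoff there is 12.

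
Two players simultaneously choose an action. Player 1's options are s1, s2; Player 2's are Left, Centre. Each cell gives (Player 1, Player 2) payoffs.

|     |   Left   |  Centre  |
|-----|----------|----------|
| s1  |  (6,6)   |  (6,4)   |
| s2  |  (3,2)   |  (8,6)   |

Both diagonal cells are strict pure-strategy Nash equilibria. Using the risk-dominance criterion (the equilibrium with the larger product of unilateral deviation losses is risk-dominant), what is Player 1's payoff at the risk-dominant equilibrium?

8

At (s1, Left): Player 1 loses 6 − 3 = 3 by deviating; Player 2 loses 6 − 4 = 2. Product = 3·2 = 6.
At (s2, Centre): Player 1 loses 8 − 6 = 2 by deviating; Player 2 loses 6 − 2 = 4. Product = 2·4 = 8.
8 > 6, so (s2, Centre) is risk-dominant. Player 1's payoff there is 8.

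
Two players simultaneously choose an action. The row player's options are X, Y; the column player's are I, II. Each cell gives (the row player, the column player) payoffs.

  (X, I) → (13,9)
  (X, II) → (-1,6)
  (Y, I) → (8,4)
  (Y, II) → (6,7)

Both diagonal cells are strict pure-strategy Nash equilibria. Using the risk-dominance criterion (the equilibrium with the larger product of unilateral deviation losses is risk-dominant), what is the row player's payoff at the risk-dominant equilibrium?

6

At (X, I): the row player loses 13 − 8 = 5 by deviating; the column player loses 9 − 6 = 3. Product = 5·3 = 15.
At (Y, II): the row player loses 6 − (-1) = 7 by deviating; the column player loses 7 − 4 = 3. Product = 7·3 = 21.
21 > 15, so (Y, II) is risk-dominant. The row player's payoff there is 6.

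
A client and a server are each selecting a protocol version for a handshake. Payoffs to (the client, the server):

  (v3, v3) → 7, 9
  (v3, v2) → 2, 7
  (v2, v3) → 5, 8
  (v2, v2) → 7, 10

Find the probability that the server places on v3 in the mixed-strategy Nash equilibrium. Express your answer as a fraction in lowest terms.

5/7

The server's mix q on v3 must make the client indifferent between v3 and v2.
The client's payoff from v3: 7q + 2(1−q). From v2: 5q + 7(1−q).
Set equal: 2q = 5(1−q) → q = 5/7.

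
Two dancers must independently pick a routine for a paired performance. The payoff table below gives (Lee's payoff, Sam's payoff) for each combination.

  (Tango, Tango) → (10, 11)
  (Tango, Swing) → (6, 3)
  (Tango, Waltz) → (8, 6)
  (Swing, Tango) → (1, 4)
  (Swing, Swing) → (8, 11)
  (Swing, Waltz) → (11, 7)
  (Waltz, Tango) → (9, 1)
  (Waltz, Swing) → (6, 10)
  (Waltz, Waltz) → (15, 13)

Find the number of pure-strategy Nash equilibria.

3

Both Tango: Lee gets 10 (best alternative 9); Sam gets 11 (best alternative 6). Neither deviates — NE.
Both Swing: Lee gets 8 (best alternative 6); Sam gets 11 (best alternative 7). Neither deviates — NE.
Both Waltz: Lee gets 15 (best alternative 11); Sam gets 13 (best alternative 10). Neither deviates — NE.
(Swing, Waltz) is not a NE: Lee would switch to Waltz (15 > 11).
No other cell survives both best-response checks, so there are 3 pure NE.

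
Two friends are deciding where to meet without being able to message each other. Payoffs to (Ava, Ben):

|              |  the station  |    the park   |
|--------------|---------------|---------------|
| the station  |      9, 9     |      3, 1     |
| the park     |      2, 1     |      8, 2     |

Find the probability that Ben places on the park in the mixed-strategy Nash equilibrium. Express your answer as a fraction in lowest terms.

7/12

Ben's mix q on the station must make Ava indifferent between the station and the park.
Ava's payoff from the station: 9q + 3(1−q). From the park: 2q + 8(1−q).
Set equal: 7q = 5(1−q) → q = 5/12.
Probability on the park is 1 − 5/12 = 7/12.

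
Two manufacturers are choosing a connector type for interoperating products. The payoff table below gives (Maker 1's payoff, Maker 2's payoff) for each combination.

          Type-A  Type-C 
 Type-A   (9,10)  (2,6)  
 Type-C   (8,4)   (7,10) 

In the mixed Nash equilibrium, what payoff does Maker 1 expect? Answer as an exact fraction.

Maker 2 mixes with probability q on Type-A, chosen so Maker 1 is indifferent: 9q + 2(1−q) = 8q + 7(1−q) gives q = 5/6.
Maker 1's expected payoff (from either row, since indifferent) is 9·5/6 + 2·1/6 = 47/6.

47/6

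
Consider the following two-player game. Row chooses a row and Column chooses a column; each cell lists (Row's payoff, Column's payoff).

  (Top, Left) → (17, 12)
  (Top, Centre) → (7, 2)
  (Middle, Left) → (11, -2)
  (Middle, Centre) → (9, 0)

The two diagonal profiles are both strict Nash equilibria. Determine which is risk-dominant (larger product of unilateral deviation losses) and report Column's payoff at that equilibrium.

12

At (Top, Left): Row loses 17 − 11 = 6 by deviating; Column loses 12 − 2 = 10. Product = 6·10 = 60.
At (Middle, Centre): Row loses 9 − 7 = 2 by deviating; Column loses 0 − (-2) = 2. Product = 2·2 = 4.
60 > 4, so (Top, Left) is risk-dominant. Column's payoff there is 12.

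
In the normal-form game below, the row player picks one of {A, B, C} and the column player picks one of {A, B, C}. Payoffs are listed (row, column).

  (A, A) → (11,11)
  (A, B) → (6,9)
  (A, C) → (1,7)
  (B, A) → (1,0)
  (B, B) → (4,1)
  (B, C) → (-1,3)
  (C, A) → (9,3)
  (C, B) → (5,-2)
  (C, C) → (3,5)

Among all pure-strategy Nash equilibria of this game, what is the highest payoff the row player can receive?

11

Both A is a pure NE (the row player: 11 ≥ 9; the column player: 11 ≥ 9). The row player gets 11.
Both C is a pure NE (the row player: 3 ≥ 1; the column player: 5 ≥ 3). The row player gets 3.
Every other cell has a profitable deviation for at least one player. Highest of {11, 3} is 11.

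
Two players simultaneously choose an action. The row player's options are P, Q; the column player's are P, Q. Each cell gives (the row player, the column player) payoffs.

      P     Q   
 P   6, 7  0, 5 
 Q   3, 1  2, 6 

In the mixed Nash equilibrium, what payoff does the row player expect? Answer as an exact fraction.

The column player mixes with probability q on P, chosen so the row player is indifferent: 6q + 0(1−q) = 3q + 2(1−q) gives q = 2/5.
The row player's expected payoff (from either row, since indifferent) is 6·2/5 + 0·3/5 = 12/5.

12/5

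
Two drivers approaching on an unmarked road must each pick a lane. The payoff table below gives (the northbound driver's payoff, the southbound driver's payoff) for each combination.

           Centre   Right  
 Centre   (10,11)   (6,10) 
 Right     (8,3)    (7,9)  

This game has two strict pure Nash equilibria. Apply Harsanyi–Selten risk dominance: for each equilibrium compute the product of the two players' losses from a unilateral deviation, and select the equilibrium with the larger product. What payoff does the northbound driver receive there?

At both Centre: the northbound driver loses 10 − 8 = 2 by deviating; the southbound driver loses 11 − 10 = 1. Product = 2·1 = 2.
At both Right: the northbound driver loses 7 − 6 = 1 by deviating; the southbound driver loses 9 − 3 = 6. Product = 1·6 = 6.
6 > 2, so both Right is risk-dominant. The northbound driver's payoff there is 7.

7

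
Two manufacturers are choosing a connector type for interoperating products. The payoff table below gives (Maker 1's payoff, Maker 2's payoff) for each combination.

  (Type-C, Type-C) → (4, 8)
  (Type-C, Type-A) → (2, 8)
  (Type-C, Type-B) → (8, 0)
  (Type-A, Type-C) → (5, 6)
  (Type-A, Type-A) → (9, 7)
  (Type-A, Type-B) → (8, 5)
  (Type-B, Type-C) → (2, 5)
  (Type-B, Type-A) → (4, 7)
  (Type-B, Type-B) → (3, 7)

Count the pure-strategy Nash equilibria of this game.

1

Both Type-A: Maker 1 gets 9 (best alternative 4); Maker 2 gets 7 (best alternative 6). Neither deviates — NE.
Both Type-C is not a NE: Maker 1 would switch to Type-A (5 > 4).
No other cell survives both best-response checks, so there is 1 pure NE.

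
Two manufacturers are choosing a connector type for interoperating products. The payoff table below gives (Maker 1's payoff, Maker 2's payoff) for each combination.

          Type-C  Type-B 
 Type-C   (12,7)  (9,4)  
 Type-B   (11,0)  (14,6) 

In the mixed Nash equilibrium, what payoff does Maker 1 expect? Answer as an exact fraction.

Maker 2 mixes with probability q on Type-C, chosen so Maker 1 is indifferent: 12q + 9(1−q) = 11q + 14(1−q) gives q = 5/6.
Maker 1's expected payoff (from either row, since indifferent) is 12·5/6 + 9·1/6 = 23/2.

23/2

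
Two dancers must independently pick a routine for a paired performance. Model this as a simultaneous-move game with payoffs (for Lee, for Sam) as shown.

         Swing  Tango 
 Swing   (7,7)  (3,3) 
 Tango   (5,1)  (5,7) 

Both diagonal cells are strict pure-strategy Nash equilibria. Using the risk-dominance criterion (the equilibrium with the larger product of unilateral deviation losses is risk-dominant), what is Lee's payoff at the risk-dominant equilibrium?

5

At both Swing: Lee loses 7 − 5 = 2 by deviating; Sam loses 7 − 3 = 4. Product = 2·4 = 8.
At both Tango: Lee loses 5 − 3 = 2 by deviating; Sam loses 7 − 1 = 6. Product = 2·6 = 12.
12 > 8, so both Tango is risk-dominant. Lee's payoff there is 5.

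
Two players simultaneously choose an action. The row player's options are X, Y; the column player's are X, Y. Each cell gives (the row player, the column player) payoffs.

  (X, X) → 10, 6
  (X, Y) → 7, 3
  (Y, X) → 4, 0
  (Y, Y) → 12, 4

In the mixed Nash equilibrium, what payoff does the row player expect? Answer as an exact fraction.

The column player mixes with probability q on X, chosen so the row player is indifferent: 10q + 7(1−q) = 4q + 12(1−q) gives q = 5/11.
The row player's expected payoff (from either row, since indifferent) is 10·5/11 + 7·6/11 = 92/11.

92/11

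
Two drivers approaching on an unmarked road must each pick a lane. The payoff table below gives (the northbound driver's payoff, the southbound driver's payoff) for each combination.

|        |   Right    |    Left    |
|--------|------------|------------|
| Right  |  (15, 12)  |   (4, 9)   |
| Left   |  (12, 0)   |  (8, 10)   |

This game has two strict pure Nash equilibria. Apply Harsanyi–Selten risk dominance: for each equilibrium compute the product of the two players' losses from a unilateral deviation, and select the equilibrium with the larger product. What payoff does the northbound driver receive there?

At both Right: the northbound driver loses 15 − 12 = 3 by deviating; the southbound driver loses 12 − 9 = 3. Product = 3·3 = 9.
At both Left: the northbound driver loses 8 − 4 = 4 by deviating; the southbound driver loses 10 − 0 = 10. Product = 4·10 = 40.
40 > 9, so both Left is risk-dominant. The northbound driver's payoff there is 8.

8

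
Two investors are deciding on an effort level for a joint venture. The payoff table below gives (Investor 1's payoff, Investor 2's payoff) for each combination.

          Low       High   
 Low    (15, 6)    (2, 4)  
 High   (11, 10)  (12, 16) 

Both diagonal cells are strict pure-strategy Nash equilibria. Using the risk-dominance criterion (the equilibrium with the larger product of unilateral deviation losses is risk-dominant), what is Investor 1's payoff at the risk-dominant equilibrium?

At both Low: Investor 1 loses 15 − 11 = 4 by deviating; Investor 2 loses 6 − 4 = 2. Product = 4·2 = 8.
At both High: Investor 1 loses 12 − 2 = 10 by deviating; Investor 2 loses 16 − 10 = 6. Product = 10·6 = 60.
60 > 8, so both High is risk-dominant. Investor 1's payoff there is 12.

12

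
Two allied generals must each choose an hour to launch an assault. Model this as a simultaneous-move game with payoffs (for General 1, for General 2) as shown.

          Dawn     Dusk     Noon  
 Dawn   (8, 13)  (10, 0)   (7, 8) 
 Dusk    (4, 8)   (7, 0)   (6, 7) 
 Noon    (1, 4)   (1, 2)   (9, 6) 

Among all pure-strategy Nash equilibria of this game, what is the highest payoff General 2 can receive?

13

Both Dawn is a pure NE (General 1: 8 ≥ 4; General 2: 13 ≥ 8). General 2 gets 13.
Both Noon is a pure NE (General 1: 9 ≥ 7; General 2: 6 ≥ 4). General 2 gets 6.
Every other cell has a profitable deviation for at least one player. Highest of {13, 6} is 13.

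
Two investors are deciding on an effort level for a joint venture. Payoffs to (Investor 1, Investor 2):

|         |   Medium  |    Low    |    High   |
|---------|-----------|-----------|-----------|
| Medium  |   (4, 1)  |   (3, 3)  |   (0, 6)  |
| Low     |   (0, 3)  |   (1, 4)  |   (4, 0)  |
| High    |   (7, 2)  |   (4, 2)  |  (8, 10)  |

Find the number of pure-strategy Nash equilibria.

Both High: Investor 1 gets 8 (best alternative 4); Investor 2 gets 10 (best alternative 2). Neither deviates — NE.
Both Low is not a NE: Investor 1 would switch to High (4 > 1).
No other cell survives both best-response checks, so there is 1 pure NE.

1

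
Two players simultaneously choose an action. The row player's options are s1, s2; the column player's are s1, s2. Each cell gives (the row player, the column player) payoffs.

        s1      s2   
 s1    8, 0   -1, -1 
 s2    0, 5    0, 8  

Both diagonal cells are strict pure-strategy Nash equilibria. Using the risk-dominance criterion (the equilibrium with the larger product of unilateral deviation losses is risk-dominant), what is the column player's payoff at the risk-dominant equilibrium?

0

At both s1: the row player loses 8 − 0 = 8 by deviating; the column player loses 0 − (-1) = 1. Product = 8·1 = 8.
At both s2: the row player loses 0 − (-1) = 1 by deviating; the column player loses 8 − 5 = 3. Product = 1·3 = 3.
8 > 3, so both s1 is risk-dominant. The column player's payoff there is 0.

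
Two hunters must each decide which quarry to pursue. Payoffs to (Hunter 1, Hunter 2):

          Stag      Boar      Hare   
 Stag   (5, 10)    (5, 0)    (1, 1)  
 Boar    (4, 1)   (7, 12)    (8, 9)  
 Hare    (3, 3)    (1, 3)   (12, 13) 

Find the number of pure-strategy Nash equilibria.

Both Stag: Hunter 1 gets 5 (best alternative 4); Hunter 2 gets 10 (best alternative 1). Neither deviates — NE.
Both Boar: Hunter 1 gets 7 (best alternative 5); Hunter 2 gets 12 (best alternative 9). Neither deviates — NE.
Both Hare: Hunter 1 gets 12 (best alternative 8); Hunter 2 gets 13 (best alternative 3). Neither deviates — NE.
(Boar, Hare) is not a NE: Hunter 1 would switch to Hare (12 > 8).
No other cell survives both best-response checks, so there are 3 pure NE.

3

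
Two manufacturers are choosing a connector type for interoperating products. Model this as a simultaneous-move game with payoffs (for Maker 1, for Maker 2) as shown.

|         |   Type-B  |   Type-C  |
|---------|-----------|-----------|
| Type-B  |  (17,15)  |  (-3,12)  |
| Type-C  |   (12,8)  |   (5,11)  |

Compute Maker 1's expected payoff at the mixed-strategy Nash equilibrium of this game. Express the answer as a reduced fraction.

Maker 2 mixes with probability q on Type-B, chosen so Maker 1 is indifferent: 17q + (-3)(1−q) = 12q + 5(1−q) gives q = 8/13.
Maker 1's expected payoff (from either row, since indifferent) is 17·8/13 + (-3)·5/13 = 121/13.

121/13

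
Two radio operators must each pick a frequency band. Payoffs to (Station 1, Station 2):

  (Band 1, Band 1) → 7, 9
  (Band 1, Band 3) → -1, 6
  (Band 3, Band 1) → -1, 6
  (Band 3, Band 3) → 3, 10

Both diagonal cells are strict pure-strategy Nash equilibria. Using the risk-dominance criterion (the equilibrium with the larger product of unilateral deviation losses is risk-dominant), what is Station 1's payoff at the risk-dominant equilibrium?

7

At both Band 1: Station 1 loses 7 − (-1) = 8 by deviating; Station 2 loses 9 − 6 = 3. Product = 8·3 = 24.
At both Band 3: Station 1 loses 3 − (-1) = 4 by deviating; Station 2 loses 10 − 6 = 4. Product = 4·4 = 16.
24 > 16, so both Band 1 is risk-dominant. Station 1's payoff there is 7.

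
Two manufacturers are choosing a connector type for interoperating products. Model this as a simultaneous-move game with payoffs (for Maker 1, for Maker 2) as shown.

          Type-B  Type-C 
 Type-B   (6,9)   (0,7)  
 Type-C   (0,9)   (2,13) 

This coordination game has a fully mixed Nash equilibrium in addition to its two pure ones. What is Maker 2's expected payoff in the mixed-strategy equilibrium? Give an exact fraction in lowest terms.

Maker 1 mixes with probability p on Type-B, chosen so Maker 2 is indifferent: 9p + 9(1−p) = 7p + 13(1−p) gives p = 2/3.
Maker 2's expected payoff is 9·2/3 + 9·1/3 = 9.

9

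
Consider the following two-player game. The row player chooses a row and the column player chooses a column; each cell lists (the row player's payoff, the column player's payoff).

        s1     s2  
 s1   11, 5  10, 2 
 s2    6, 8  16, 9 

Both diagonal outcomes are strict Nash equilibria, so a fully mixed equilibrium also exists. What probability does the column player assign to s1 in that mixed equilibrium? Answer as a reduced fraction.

The column player's mix q on s1 must make the row player indifferent between s1 and s2.
The row player's payoff from s1: 11q + 10(1−q). From s2: 6q + 16(1−q).
Set equal: 5q = 6(1−q) → q = 6/11.

6/11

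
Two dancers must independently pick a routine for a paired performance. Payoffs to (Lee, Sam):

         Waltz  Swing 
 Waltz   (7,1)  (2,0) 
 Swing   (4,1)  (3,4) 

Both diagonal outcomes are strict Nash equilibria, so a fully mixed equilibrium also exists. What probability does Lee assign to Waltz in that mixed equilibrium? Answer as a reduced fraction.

3/4

Lee's mix p on Waltz must make Sam indifferent between Waltz and Swing.
Sam's payoff from Waltz: 1p + 1(1−p). From Swing: 0p + 4(1−p).
Set equal: 1p = 3(1−p) → p = 3/4.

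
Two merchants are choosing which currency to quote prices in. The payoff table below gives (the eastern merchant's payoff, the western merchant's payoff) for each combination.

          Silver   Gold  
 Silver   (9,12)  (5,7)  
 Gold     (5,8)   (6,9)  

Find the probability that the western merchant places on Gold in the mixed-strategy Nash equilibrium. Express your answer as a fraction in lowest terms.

4/5

The western merchant's mix q on Silver must make the eastern merchant indifferent between Silver and Gold.
The eastern merchant's payoff from Silver: 9q + 5(1−q). From Gold: 5q + 6(1−q).
Set equal: 4q = 1(1−q) → q = 1/5.
Probability on Gold is 1 − 1/5 = 4/5.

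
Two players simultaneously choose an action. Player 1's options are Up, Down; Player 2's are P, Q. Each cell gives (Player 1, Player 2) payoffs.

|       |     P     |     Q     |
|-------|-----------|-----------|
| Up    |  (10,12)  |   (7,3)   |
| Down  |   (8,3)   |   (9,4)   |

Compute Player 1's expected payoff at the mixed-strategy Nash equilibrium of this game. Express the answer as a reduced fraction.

Player 2 mixes with probability q on P, chosen so Player 1 is indifferent: 10q + 7(1−q) = 8q + 9(1−q) gives q = 1/2.
Player 1's expected payoff (from either row, since indifferent) is 10·1/2 + 7·1/2 = 17/2.

17/2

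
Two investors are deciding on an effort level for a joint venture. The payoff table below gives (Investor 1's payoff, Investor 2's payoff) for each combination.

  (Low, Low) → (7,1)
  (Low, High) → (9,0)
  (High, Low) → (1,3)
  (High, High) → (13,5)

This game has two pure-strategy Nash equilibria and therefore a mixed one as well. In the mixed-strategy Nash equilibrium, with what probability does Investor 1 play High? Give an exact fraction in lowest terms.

1/3

Investor 1's mix p on Low must make Investor 2 indifferent between Low and High.
Investor 2's payoff from Low: 1p + 3(1−p). From High: 0p + 5(1−p).
Set equal: 1p = 2(1−p) → p = 2/3.
Probability on High is 1 − 2/3 = 1/3.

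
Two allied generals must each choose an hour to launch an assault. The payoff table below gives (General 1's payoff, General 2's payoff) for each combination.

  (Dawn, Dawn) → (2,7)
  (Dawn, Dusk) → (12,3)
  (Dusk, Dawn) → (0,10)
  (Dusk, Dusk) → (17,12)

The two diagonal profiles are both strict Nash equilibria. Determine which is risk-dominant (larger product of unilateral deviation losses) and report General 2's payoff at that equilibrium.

At both Dawn: General 1 loses 2 − 0 = 2 by deviating; General 2 loses 7 − 3 = 4. Product = 2·4 = 8.
At both Dusk: General 1 loses 17 − 12 = 5 by deviating; General 2 loses 12 − 10 = 2. Product = 5·2 = 10.
10 > 8, so both Dusk is risk-dominant. General 2's payoff there is 12.

12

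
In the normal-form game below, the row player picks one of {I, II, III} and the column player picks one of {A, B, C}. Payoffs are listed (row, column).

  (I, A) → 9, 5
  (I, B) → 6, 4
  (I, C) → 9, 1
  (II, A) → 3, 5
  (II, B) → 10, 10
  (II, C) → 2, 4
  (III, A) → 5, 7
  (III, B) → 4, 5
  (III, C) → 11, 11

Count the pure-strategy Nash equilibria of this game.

(I, A): the row player gets 9 (best alternative 5); the column player gets 5 (best alternative 4). Neither deviates — NE.
(II, B): the row player gets 10 (best alternative 6); the column player gets 10 (best alternative 5). Neither deviates — NE.
(III, C): the row player gets 11 (best alternative 9); the column player gets 11 (best alternative 7). Neither deviates — NE.
(II, C) is not a NE: the row player would switch to III (11 > 2).
No other cell survives both best-response checks, so there are 3 pure NE.

3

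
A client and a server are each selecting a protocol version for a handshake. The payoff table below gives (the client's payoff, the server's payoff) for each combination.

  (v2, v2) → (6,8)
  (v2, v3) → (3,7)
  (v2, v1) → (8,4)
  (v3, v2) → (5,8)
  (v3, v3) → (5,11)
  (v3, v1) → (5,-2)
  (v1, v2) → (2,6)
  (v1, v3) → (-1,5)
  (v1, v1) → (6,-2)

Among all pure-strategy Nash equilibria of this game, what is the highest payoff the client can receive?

Both v2 is a pure NE (the client: 6 ≥ 5; the server: 8 ≥ 7). The client gets 6.
Both v3 is a pure NE (the client: 5 ≥ 3; the server: 11 ≥ 8). The client gets 5.
Every other cell has a profitable deviation for at least one player. Highest of {6, 5} is 6.

6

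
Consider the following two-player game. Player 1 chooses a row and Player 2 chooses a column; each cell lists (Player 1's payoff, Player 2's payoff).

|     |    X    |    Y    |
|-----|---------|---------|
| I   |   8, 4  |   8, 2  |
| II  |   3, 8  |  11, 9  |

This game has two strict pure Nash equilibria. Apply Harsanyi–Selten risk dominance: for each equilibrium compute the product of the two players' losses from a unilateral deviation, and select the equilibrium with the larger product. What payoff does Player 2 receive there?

At (I, X): Player 1 loses 8 − 3 = 5 by deviating; Player 2 loses 4 − 2 = 2. Product = 5·2 = 10.
At (II, Y): Player 1 loses 11 − 8 = 3 by deviating; Player 2 loses 9 − 8 = 1. Product = 3·1 = 3.
10 > 3, so (I, X) is risk-dominant. Player 2's payoff there is 4.

4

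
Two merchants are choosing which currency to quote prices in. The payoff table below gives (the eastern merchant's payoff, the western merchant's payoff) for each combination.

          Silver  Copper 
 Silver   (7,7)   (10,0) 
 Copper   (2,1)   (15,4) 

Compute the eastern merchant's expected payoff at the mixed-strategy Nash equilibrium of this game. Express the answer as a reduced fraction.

The western merchant mixes with probability q on Silver, chosen so the eastern merchant is indifferent: 7q + 10(1−q) = 2q + 15(1−q) gives q = 1/2.
The eastern merchant's expected payoff (from either row, since indifferent) is 7·1/2 + 10·1/2 = 17/2.

17/2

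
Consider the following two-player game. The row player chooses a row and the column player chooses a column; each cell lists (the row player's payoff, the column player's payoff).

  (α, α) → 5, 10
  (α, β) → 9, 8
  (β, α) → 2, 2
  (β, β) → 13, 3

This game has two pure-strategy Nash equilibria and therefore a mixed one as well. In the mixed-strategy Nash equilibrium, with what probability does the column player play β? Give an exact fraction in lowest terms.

The column player's mix q on α must make the row player indifferent between α and β.
The row player's payoff from α: 5q + 9(1−q). From β: 2q + 13(1−q).
Set equal: 3q = 4(1−q) → q = 4/7.
Probability on β is 1 − 4/7 = 3/7.

3/7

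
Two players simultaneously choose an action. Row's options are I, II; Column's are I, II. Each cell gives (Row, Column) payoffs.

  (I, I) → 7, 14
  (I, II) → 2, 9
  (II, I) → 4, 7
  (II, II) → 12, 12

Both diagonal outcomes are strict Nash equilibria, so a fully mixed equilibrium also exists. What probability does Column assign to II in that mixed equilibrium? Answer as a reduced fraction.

3/13

Column's mix q on I must make Row indifferent between I and II.
Row's payoff from I: 7q + 2(1−q). From II: 4q + 12(1−q).
Set equal: 3q = 10(1−q) → q = 10/13.
Probability on II is 1 − 10/13 = 3/13.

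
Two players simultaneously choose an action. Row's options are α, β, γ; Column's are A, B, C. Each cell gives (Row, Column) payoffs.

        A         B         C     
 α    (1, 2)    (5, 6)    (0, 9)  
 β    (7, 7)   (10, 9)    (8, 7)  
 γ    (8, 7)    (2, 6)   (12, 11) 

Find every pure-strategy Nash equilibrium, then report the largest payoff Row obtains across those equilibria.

(β, B) is a pure NE (Row: 10 ≥ 5; Column: 9 ≥ 7). Row gets 10.
(γ, C) is a pure NE (Row: 12 ≥ 8; Column: 11 ≥ 7). Row gets 12.
Every other cell has a profitable deviation for at least one player. Highest of {10, 12} is 12.

12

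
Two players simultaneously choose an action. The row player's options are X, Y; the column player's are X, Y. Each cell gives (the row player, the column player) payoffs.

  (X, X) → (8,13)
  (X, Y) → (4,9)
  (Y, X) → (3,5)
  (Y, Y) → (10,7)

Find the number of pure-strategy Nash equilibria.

Both X: the row player gets 8 (best alternative 3); the column player gets 13 (best alternative 9). Neither deviates — NE.
Both Y: the row player gets 10 (best alternative 4); the column player gets 7 (best alternative 5). Neither deviates — NE.
(Y, X) is not a NE: the row player would switch to X (8 > 3).
No other cell survives both best-response checks, so there are 2 pure NE.

2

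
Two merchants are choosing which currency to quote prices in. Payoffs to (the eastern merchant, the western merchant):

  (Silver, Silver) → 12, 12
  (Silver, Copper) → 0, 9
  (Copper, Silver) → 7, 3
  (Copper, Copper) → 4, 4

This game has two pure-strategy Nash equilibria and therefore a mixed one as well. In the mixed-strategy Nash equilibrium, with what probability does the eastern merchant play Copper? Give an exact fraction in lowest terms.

3/4

The eastern merchant's mix p on Silver must make the western merchant indifferent between Silver and Copper.
The western merchant's payoff from Silver: 12p + 3(1−p). From Copper: 9p + 4(1−p).
Set equal: 3p = 1(1−p) → p = 1/4.
Probability on Copper is 1 − 1/4 = 3/4.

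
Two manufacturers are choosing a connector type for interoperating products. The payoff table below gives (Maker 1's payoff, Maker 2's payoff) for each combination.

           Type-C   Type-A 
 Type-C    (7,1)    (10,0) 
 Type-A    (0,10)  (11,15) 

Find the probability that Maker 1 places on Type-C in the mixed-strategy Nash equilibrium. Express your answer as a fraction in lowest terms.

Maker 1's mix p on Type-C must make Maker 2 indifferent between Type-C and Type-A.
Maker 2's payoff from Type-C: 1p + 10(1−p). From Type-A: 0p + 15(1−p).
Set equal: 1p = 5(1−p) → p = 5/6.

5/6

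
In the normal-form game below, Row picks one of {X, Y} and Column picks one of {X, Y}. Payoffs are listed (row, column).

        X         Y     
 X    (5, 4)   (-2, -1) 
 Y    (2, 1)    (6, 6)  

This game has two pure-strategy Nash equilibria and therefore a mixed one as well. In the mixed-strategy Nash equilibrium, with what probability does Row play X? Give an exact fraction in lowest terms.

1/2

Row's mix p on X must make Column indifferent between X and Y.
Column's payoff from X: 4p + 1(1−p). From Y: (-1)p + 6(1−p).
Set equal: 5p = 5(1−p) → p = 5/10 = 1/2.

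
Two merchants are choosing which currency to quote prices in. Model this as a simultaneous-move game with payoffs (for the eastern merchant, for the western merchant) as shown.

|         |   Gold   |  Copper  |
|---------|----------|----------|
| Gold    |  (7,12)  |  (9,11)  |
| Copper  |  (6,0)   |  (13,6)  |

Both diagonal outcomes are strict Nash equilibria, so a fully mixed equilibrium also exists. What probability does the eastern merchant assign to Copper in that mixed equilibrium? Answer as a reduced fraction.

The eastern merchant's mix p on Gold must make the western merchant indifferent between Gold and Copper.
The western merchant's payoff from Gold: 12p + 0(1−p). From Copper: 11p + 6(1−p).
Set equal: 1p = 6(1−p) → p = 6/7.
Probability on Copper is 1 − 6/7 = 1/7.

1/7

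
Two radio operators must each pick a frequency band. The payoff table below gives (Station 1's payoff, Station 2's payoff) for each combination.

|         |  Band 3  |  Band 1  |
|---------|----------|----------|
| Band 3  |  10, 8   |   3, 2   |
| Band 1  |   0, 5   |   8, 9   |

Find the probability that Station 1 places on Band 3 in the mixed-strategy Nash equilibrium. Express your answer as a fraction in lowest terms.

2/5

Station 1's mix p on Band 3 must make Station 2 indifferent between Band 3 and Band 1.
Station 2's payoff from Band 3: 8p + 5(1−p). From Band 1: 2p + 9(1−p).
Set equal: 6p = 4(1−p) → p = 4/10 = 2/5.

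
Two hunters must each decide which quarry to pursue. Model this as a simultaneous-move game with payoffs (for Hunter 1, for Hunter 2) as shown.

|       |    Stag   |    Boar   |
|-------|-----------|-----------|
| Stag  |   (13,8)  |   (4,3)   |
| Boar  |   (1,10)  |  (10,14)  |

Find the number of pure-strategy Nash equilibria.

Both Stag: Hunter 1 gets 13 (best alternative 1); Hunter 2 gets 8 (best alternative 3). Neither deviates — NE.
Both Boar: Hunter 1 gets 10 (best alternative 4); Hunter 2 gets 14 (best alternative 10). Neither deviates — NE.
(Boar, Stag) is not a NE: Hunter 1 would switch to Stag (13 > 1).
No other cell survives both best-response checks, so there are 2 pure NE.

2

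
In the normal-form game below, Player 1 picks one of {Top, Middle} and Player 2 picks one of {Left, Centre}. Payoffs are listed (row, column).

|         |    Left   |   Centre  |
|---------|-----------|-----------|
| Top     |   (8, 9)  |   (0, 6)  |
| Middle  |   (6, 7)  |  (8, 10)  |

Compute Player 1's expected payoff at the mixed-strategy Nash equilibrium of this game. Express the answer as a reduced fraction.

Player 2 mixes with probability q on Left, chosen so Player 1 is indifferent: 8q + 0(1−q) = 6q + 8(1−q) gives q = 4/5.
Player 1's expected payoff (from either row, since indifferent) is 8·4/5 + 0·1/5 = 32/5.

32/5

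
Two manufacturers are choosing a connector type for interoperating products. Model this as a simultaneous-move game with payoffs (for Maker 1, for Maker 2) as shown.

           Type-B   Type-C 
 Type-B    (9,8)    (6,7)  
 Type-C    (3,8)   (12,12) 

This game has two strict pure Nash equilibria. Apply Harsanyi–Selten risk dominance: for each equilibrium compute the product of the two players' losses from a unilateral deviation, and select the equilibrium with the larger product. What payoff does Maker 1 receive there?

At both Type-B: Maker 1 loses 9 − 3 = 6 by deviating; Maker 2 loses 8 − 7 = 1. Product = 6·1 = 6.
At both Type-C: Maker 1 loses 12 − 6 = 6 by deviating; Maker 2 loses 12 − 8 = 4. Product = 6·4 = 24.
24 > 6, so both Type-C is risk-dominant. Maker 1's payoff there is 12.

12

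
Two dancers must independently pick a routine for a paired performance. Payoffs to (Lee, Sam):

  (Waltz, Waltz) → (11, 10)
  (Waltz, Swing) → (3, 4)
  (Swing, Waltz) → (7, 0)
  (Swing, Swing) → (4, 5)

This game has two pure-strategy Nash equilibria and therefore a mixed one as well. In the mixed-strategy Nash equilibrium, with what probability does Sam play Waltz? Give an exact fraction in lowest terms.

Sam's mix q on Waltz must make Lee indifferent between Waltz and Swing.
Lee's payoff from Waltz: 11q + 3(1−q). From Swing: 7q + 4(1−q).
Set equal: 4q = 1(1−q) → q = 1/5.

1/5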